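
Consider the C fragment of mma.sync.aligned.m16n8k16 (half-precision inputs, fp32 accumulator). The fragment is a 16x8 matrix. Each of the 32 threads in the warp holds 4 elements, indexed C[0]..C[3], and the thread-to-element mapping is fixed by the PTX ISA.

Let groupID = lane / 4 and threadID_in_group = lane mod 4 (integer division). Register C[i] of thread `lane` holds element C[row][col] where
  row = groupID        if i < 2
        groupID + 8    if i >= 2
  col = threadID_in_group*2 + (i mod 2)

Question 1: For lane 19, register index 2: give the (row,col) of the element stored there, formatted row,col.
19: G=4,T=3
[2] (4+8,3*2+0) = (12,6)

12,6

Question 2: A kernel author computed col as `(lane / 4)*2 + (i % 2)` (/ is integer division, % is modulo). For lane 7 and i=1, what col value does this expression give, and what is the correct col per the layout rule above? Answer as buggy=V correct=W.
buggy=3 correct=7

`(lane / 4)*2 + (i % 2)`[7,1]→3
7: G=1,T=3
[1] (1+0,3*2+1) = (1,7)
col: 3 vs 7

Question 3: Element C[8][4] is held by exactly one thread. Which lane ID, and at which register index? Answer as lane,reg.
2,2

r=8→G=0,rhi=1  c=4→T=2,p=0
L=0*4+2=2  i=1*2+0=2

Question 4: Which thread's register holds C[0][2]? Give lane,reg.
1,0

r:0=>grp=0,rB=0  c:2=>tig=1,lo=0
L=0*4+1=1  i=0*2+0=0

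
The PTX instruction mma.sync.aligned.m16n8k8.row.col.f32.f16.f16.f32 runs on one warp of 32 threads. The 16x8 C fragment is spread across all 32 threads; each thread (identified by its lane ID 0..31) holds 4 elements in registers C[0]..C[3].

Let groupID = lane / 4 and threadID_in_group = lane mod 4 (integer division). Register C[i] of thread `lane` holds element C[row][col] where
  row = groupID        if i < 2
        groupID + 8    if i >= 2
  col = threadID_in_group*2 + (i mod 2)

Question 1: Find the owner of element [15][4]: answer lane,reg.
r: 15->gid=7,r8=1  c: 4->tid=2,i&1=0
L=7*4+2=30  i=1*2+0=2

30,2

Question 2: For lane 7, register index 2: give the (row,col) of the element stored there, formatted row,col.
9,6

7: grp=1,tig=3
[2] (1+8,3*2+0) = (9,6)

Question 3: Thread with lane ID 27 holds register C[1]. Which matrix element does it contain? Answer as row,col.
6,7

27: grp=6,tig=3
[1] (6+0,3*2+1) = (6,7)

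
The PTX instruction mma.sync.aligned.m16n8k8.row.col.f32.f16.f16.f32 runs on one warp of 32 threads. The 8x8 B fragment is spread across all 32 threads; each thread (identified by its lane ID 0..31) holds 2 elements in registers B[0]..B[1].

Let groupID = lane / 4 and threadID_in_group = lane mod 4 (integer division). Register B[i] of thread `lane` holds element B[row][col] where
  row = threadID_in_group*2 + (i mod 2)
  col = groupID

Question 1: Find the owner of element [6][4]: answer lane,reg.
c: 4->gid=4  r: 6->tid=3,i&1=0
L=4*4+3=19  i=0=0

19,0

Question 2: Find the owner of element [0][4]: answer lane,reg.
16,0

c: 4->gid=4  r: 0->tid=0,i&1=0
L=4*4+0=16  i=0=0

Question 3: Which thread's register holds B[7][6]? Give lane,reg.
27,1

c=6⇒gr=6  r=7⇒th=3,odd=1
L=6*4+3=27  i=1=1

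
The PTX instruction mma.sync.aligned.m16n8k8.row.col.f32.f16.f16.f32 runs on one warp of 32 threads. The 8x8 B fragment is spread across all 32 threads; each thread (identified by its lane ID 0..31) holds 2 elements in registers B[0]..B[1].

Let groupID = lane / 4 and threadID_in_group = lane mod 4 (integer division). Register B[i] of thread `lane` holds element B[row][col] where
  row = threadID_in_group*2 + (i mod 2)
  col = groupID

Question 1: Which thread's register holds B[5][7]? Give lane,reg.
30,1

c=7→G=7  r=5→T=2,p=1
L=7*4+2=30  i=1=1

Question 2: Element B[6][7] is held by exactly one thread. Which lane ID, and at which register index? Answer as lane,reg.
31,0

c=7→G=7  r=6→T=3,p=0
L=7*4+3=31  i=0=0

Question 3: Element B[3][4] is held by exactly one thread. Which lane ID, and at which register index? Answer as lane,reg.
17,1

c:4=>grp=4  r:3=>tig=1,lo=1
L=4*4+1=17  i=1=1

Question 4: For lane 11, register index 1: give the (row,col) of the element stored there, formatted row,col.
7,2

lane 11: gr=2 (11/4), th=3 (11%4)
i=1: r=3*2+1=7, c=gr=2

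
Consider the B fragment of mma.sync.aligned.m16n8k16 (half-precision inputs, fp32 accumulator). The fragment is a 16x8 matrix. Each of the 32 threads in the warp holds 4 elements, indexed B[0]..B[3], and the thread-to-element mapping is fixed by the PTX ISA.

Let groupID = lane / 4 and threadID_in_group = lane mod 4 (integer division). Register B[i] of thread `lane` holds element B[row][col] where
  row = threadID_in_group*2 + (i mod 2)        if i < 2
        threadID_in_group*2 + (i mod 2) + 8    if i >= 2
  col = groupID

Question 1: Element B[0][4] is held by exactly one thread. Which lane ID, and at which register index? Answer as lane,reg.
c: 4->gid=4  r: 0->r8=0,tid=0,i&1=0
L=4*4+0=16  i=0*2+0=0

16,0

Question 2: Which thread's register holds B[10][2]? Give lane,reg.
9,2

c=2->g=2  r=10->rb=1,t=1,b0=0
L=2*4+1=9  i=1*2+0=2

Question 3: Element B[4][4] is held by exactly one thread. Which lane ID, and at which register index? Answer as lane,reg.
c: 4->gid=4  r: 4->r8=0,tid=2,i&1=0
L=4*4+2=18  i=0*2+0=0

18,0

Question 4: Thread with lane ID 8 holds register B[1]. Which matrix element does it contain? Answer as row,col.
lane 8: gr=2 (8/4), th=0 (8%4)
i=1: r=0*2+1+0=1, c=gr=2

1,2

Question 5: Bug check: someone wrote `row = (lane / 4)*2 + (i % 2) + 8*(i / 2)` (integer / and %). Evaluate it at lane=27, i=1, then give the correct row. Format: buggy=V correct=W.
`(lane / 4)*2 + (i % 2) + 8*(i / 2)`[27,1]⇒13
L=27⇒gr=27>>2=6, th=27&3=3
[1]⇒row 3·2+1+0=7  col gr=6
row: 13 vs 7

buggy=13 correct=7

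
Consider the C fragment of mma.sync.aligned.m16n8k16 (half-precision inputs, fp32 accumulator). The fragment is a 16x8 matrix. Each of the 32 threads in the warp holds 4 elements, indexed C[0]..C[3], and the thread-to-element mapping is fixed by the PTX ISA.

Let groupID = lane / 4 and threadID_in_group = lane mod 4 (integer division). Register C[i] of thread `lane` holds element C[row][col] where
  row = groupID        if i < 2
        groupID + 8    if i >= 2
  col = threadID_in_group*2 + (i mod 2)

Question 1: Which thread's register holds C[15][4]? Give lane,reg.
30,2

r: 15->gid=7,r8=1  c: 4->tid=2,i&1=0
L=7*4+2=30  i=1*2+0=2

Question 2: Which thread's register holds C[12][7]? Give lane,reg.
19,3

r: 12->gid=4,r8=1  c: 7->tid=3,i&1=1
L=4*4+3=19  i=1*2+1=3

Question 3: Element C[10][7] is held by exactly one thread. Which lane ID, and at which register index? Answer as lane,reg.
11,3

r=10⇒gr=2,Rb=1  c=7⇒th=3,odd=1
L=2*4+3=11  i=1*2+1=3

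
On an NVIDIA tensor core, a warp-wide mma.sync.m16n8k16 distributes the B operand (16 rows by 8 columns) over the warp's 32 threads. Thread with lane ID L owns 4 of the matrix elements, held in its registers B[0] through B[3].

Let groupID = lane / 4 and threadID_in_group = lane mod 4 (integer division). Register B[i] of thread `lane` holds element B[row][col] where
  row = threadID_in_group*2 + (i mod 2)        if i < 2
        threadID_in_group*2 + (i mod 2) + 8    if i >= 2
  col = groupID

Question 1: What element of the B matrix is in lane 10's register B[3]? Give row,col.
lane 10=>10/4=2, 10 mod 4=2
i=3  r:2·2+1+8=>13  c:2

13,2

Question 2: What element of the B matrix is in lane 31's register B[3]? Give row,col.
15,7

lane 31: gid=7 (31/4), tid=3 (31%4)
i=3: r=3*2+1+8=15, c=gid=7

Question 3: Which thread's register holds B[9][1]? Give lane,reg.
4,3

c: 1->gid=1  r: 9->r8=1,tid=0,i&1=1
L=1*4+0=4  i=1*2+1=3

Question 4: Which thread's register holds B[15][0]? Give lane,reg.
3,3

c:0=>grp=0  r:15=>rB=1,tig=3,lo=1
L=0*4+3=3  i=1*2+1=3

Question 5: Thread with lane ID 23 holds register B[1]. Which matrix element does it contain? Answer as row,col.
7,5

lane 23→23/4=5, 23 mod 4=3
i=1  r:2·3+1+0→7  c:5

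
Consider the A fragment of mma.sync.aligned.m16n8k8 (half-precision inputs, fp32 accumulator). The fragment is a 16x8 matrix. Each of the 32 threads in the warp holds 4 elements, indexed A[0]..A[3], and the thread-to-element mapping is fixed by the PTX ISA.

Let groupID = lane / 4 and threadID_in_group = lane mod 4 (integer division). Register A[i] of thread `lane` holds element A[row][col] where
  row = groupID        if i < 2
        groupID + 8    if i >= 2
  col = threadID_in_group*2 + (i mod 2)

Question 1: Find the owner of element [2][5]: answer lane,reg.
r=2->g=2,rb=0  c=5->t=2,b0=1
L=2*4+2=10  i=0*2+1=1

10,1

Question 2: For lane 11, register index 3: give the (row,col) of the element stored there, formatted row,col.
11: grp=2,tig=3
[3] (2+8,3*2+1) = (10,7)

10,7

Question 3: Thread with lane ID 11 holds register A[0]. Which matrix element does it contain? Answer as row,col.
11: g=2,t=3
[0] (2+0,3*2+0) = (2,6)

2,6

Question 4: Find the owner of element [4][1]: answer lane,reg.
r: 4->gid=4,r8=0  c: 1->tid=0,i&1=1
L=4*4+0=16  i=0*2+1=1

16,1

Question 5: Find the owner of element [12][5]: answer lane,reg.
18,3

r:12=>grp=4,rB=1  c:5=>tig=2,lo=1
L=4*4+2=18  i=1*2+1=3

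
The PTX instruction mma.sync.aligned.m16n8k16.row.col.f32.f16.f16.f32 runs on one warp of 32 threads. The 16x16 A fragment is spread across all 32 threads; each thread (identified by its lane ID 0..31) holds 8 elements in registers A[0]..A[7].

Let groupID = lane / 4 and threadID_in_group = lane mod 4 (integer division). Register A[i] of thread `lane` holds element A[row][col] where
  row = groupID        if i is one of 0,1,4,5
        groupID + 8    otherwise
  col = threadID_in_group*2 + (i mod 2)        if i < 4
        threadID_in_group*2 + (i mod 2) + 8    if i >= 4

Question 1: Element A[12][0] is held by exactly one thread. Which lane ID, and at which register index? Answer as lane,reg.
16,2

r=12->g=4,rb=1  c=0->cb=0,t=0,b0=0
L=4*4+0=16  i=0*4+1*2+0=2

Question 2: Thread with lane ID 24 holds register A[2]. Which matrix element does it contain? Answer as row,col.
lane 24: g=6 (24/4), t=0 (24%4)
i=2: r=6+8=14, c=0*2+0+0=0

14,0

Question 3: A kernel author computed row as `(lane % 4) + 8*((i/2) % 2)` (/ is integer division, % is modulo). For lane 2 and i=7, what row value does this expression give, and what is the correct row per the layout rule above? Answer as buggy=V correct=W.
`(lane % 4) + 8*((i/2) % 2)`[2,7]->10
2: g=0,t=2
[7] (0+8,2*2+1+8) = (8,13)
row: 10 vs 8

buggy=10 correct=8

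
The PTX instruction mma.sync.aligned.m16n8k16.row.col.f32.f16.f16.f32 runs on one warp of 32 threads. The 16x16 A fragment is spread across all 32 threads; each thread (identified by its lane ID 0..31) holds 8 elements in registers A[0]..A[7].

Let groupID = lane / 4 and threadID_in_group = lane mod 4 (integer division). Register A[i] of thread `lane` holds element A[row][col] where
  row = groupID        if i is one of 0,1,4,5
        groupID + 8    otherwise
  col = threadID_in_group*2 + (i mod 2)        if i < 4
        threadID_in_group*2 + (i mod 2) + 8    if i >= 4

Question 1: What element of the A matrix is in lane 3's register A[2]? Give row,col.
8,6

L=3->gid=3>>2=0, tid=3&3=3
[2]->row 0+8=8  col 3·2+0+0=6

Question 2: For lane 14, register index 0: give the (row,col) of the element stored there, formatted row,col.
3,4

L=14→G=14>>2=3, T=14&3=2
[0]→row 3+0=3  col 2·2+0+0=4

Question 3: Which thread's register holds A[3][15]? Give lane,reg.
15,5

r:3=>grp=3,rB=0  c:15=>cB=1,tig=3,lo=1
L=3*4+3=15  i=1*4+0*2+1=5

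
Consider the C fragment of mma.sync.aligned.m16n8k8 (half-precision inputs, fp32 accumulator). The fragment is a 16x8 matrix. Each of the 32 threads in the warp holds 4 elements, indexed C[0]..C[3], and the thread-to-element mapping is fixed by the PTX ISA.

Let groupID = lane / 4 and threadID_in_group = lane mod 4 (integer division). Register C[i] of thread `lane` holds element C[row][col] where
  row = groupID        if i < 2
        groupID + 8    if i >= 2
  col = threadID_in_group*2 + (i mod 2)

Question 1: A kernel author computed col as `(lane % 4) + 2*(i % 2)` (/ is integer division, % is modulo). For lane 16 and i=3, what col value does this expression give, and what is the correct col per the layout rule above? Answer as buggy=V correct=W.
`(lane % 4) + 2*(i % 2)`[16,3]->2
lane 16->16/4=4, 16 mod 4=0
i=3  r:4+8->12  c:2·0+1->1
col: 2 vs 1

buggy=2 correct=1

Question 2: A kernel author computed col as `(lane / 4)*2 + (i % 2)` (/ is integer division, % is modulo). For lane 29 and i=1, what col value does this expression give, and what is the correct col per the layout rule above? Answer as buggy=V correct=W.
buggy=15 correct=3

`(lane / 4)*2 + (i % 2)`[29,1]->15
29: g=7,t=1
[1] (7+0,1*2+1) = (7,3)
col: 15 vs 3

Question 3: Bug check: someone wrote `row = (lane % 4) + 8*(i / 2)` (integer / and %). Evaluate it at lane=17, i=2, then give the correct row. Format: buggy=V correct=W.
`(lane % 4) + 8*(i / 2)`[17,2]⇒9
lane 17⇒17/4=4, 17 mod 4=1
i=2  r:4+8⇒12  c:2·1+0⇒2
row: 9 vs 12

buggy=9 correct=12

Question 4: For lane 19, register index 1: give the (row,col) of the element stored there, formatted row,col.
4,7

lane 19: G=4 (19/4), T=3 (19%4)
i=1: r=4+0=4, c=3*2+1=7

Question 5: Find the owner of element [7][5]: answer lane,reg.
r=7->g=7,rb=0  c=5->t=2,b0=1
L=7*4+2=30  i=0*2+1=1

30,1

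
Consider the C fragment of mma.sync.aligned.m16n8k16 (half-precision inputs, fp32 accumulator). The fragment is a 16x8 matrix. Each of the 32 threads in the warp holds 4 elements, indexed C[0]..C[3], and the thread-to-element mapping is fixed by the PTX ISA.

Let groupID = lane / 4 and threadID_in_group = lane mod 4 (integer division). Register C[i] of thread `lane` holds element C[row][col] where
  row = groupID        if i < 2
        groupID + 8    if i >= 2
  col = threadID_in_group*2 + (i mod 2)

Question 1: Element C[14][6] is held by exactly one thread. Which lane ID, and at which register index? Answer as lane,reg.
r=14⇒gr=6,Rb=1  c=6⇒th=3,odd=0
L=6*4+3=27  i=1*2+0=2

27,2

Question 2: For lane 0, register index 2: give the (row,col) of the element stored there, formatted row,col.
8,0

lane 0: gid=0 (0/4), tid=0 (0%4)
i=2: r=0+8=8, c=0*2+0=0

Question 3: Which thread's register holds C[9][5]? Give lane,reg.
6,3

r: 9->gid=1,r8=1  c: 5->tid=2,i&1=1
L=1*4+2=6  i=1*2+1=3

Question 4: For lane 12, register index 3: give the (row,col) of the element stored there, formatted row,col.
12: gr=3,th=0
[3] (3+8,0*2+1) = (11,1)

11,1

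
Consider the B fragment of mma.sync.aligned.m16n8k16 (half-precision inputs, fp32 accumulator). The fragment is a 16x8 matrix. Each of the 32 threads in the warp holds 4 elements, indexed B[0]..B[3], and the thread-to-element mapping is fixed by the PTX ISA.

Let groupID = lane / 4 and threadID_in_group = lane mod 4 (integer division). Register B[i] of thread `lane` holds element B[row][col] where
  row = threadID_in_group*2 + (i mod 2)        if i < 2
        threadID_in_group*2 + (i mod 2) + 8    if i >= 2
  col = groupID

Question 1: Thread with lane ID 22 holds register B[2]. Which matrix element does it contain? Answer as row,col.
12,5

L=22→G=22>>2=5, T=22&3=2
[2]→row 2·2+0+8=12  col G=5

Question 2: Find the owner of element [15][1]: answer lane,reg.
7,3

c=1->g=1  r=15->rb=1,t=3,b0=1
L=1*4+3=7  i=1*2+1=3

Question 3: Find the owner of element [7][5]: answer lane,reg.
23,1

c=5->g=5  r=7->rb=0,t=3,b0=1
L=5*4+3=23  i=0*2+1=1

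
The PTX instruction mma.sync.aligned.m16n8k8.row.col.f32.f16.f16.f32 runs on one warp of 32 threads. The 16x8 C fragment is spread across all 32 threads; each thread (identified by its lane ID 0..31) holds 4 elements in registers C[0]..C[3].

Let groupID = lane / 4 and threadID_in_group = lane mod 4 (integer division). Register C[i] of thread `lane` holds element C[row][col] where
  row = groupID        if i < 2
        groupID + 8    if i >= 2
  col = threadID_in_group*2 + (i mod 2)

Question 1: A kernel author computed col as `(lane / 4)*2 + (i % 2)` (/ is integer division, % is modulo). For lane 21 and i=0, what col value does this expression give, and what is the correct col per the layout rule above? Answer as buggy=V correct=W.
buggy=10 correct=2

`(lane / 4)*2 + (i % 2)`[21,0]->10
L=21->g=21>>2=5, t=21&3=1
[0]->row 5+0=5  col 1·2+0=2
col: 10 vs 2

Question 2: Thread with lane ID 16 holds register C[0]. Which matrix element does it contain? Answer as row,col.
16: gr=4,th=0
[0] (4+0,0*2+0) = (4,0)

4,0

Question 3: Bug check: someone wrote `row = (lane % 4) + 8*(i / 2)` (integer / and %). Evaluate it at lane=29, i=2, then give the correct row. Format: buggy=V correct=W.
`(lane % 4) + 8*(i / 2)`[29,2]->9
lane 29: g=7 (29/4), t=1 (29%4)
i=2: r=7+8=15, c=1*2+0=2
row: 9 vs 15

buggy=9 correct=15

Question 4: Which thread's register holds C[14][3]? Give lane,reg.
r=14→G=6,rhi=1  c=3→T=1,p=1
L=6*4+1=25  i=1*2+1=3

25,3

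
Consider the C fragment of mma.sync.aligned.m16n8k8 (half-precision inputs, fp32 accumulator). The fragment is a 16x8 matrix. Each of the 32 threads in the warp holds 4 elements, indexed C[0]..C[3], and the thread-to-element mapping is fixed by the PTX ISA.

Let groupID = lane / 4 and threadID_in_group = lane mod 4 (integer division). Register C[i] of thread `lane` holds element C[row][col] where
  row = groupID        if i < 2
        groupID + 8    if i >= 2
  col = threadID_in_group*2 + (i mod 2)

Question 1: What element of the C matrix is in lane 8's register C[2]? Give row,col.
10,0

8: g=2,t=0
[2] (2+8,0*2+0) = (10,0)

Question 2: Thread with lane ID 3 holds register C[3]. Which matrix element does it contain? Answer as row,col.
8,7

3: grp=0,tig=3
[3] (0+8,3*2+1) = (8,7)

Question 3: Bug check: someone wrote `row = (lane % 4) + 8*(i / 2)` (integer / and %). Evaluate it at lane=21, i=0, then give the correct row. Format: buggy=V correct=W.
`(lane % 4) + 8*(i / 2)`[21,0]⇒1
lane 21⇒21/4=5, 21 mod 4=1
i=0  r:5+0⇒5  c:2·1+0⇒2
row: 1 vs 5

buggy=1 correct=5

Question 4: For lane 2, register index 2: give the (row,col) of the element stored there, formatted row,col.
8,4

L=2→G=2>>2=0, T=2&3=2
[2]→row 0+8=8  col 2·2+0=4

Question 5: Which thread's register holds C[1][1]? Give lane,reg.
r: 1->gid=1,r8=0  c: 1->tid=0,i&1=1
L=1*4+0=4  i=0*2+1=1

4,1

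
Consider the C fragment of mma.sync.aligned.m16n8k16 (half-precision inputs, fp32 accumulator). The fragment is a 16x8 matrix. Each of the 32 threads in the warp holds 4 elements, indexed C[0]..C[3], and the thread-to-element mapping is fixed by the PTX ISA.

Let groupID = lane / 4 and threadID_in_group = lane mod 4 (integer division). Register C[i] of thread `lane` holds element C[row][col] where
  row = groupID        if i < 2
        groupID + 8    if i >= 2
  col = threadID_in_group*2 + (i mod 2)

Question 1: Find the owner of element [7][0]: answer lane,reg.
28,0

r=7⇒gr=7,Rb=0  c=0⇒th=0,odd=0
L=7*4+0=28  i=0*2+0=0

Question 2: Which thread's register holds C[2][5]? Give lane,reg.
10,1

r=2->g=2,rb=0  c=5->t=2,b0=1
L=2*4+2=10  i=0*2+1=1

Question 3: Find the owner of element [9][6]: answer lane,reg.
r:9=>grp=1,rB=1  c:6=>tig=3,lo=0
L=1*4+3=7  i=1*2+0=2

7,2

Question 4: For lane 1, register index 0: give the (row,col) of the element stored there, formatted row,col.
0,2

lane 1->1/4=0, 1 mod 4=1
i=0  r:0+0->0  c:2·1+0->2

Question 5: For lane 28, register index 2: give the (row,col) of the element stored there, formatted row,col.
lane 28: grp=7 (28/4), tig=0 (28%4)
i=2: r=7+8=15, c=0*2+0=0

15,0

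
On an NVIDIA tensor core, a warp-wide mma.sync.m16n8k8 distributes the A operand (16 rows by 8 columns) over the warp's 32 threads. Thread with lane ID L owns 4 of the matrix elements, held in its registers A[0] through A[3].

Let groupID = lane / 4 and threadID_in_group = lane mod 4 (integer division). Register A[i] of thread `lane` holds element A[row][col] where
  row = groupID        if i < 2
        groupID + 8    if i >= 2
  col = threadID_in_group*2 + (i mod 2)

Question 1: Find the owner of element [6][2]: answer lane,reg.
r:6=>grp=6,rB=0  c:2=>tig=1,lo=0
L=6*4+1=25  i=0*2+0=0

25,0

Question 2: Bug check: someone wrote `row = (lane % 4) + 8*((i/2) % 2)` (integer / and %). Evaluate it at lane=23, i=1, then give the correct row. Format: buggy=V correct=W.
`(lane % 4) + 8*((i/2) % 2)`[23,1]→3
lane 23: G=5 (23/4), T=3 (23%4)
i=1: r=5+0=5, c=3*2+1=7
row: 3 vs 5

buggy=3 correct=5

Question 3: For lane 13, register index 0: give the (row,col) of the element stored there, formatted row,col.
3,2

L=13->gid=13>>2=3, tid=13&3=1
[0]->row 3+0=3  col 1·2+0=2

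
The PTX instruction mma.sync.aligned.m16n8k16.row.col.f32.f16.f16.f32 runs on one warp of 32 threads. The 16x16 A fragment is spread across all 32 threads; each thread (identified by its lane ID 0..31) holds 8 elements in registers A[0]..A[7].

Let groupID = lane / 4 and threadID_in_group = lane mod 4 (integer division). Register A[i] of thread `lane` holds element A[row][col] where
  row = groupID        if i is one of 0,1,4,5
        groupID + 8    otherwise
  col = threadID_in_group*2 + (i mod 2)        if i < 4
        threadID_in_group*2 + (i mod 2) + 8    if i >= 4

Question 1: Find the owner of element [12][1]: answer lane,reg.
r:12=>grp=4,rB=1  c:1=>cB=0,tig=0,lo=1
L=4*4+0=16  i=0*4+1*2+1=3

16,3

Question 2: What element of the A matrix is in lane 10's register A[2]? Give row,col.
10,4

lane 10: gid=2 (10/4), tid=2 (10%4)
i=2: r=2+8=10, c=2*2+0+0=4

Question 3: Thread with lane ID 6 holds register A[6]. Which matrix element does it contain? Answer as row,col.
6: gr=1,th=2
[6] (1+8,2*2+0+8) = (9,12)

9,12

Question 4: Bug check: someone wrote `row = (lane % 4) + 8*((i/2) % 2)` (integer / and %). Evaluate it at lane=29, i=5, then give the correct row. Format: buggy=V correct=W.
buggy=1 correct=7

`(lane % 4) + 8*((i/2) % 2)`[29,5]=>1
29: grp=7,tig=1
[5] (7+0,1*2+1+8) = (7,11)
row: 1 vs 7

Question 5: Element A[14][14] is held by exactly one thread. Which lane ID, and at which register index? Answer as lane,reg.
27,6

r=14→G=6,rhi=1  c=14→chi=1,T=3,p=0
L=6*4+3=27  i=1*4+1*2+0=6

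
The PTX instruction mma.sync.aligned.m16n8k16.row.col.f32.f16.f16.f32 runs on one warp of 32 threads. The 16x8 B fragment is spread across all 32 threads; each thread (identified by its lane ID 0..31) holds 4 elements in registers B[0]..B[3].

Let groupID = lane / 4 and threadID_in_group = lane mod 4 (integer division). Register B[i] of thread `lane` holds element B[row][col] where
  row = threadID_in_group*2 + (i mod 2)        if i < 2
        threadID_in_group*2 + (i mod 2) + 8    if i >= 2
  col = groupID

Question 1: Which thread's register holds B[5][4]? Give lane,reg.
18,1

c=4->g=4  r=5->rb=0,t=2,b0=1
L=4*4+2=18  i=0*2+1=1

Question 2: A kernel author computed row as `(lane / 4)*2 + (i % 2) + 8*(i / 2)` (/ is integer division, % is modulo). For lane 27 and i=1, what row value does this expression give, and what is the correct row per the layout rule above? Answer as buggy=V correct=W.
buggy=13 correct=7

`(lane / 4)*2 + (i % 2) + 8*(i / 2)`[27,1]=>13
lane 27: grp=6 (27/4), tig=3 (27%4)
i=1: r=3*2+1+0=7, c=grp=6
row: 13 vs 7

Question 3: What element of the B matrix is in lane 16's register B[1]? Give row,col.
lane 16->16/4=4, 16 mod 4=0
i=1  r:2·0+1+0->1  c:4

1,4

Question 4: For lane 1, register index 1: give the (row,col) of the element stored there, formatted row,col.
3,0

L=1=>grp=1>>2=0, tig=1&3=1
[1]=>row 1·2+1+0=3  col grp=0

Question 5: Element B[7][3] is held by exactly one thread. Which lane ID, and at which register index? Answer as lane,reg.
15,1

c=3⇒gr=3  r=7⇒Rb=0,th=3,odd=1
L=3*4+3=15  i=0*2+1=1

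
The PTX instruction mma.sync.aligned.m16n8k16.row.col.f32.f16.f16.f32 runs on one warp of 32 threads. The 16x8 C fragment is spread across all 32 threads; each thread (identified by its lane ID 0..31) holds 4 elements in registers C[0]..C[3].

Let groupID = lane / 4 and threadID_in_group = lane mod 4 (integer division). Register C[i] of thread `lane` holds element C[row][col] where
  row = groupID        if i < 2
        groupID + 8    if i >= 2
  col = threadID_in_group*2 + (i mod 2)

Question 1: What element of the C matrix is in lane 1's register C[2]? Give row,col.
lane 1: gr=0 (1/4), th=1 (1%4)
i=2: r=0+8=8, c=1*2+0=2

8,2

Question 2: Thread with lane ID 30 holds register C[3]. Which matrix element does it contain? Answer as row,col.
lane 30⇒30/4=7, 30 mod 4=2
i=3  r:7+8⇒15  c:2·2+1⇒5

15,5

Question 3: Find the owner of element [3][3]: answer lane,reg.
r=3->g=3,rb=0  c=3->t=1,b0=1
L=3*4+1=13  i=0*2+1=1

13,1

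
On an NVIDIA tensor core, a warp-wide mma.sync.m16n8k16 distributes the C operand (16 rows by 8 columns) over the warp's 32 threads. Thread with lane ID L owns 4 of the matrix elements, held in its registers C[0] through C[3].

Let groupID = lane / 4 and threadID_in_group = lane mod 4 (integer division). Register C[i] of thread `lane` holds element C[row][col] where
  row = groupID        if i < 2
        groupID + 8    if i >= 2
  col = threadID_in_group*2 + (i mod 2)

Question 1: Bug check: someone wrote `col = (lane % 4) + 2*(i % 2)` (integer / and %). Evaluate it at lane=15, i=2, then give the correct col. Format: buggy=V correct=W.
`(lane % 4) + 2*(i % 2)`[15,2]->3
L=15->g=15>>2=3, t=15&3=3
[2]->row 3+8=11  col 3·2+0=6
col: 3 vs 6

buggy=3 correct=6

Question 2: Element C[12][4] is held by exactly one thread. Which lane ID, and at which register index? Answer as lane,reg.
18,2

r=12→G=4,rhi=1  c=4→T=2,p=0
L=4*4+2=18  i=1*2+0=2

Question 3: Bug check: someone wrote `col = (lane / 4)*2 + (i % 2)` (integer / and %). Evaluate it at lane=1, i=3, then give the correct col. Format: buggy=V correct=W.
`(lane / 4)*2 + (i % 2)`[1,3]->1
L=1->gid=1>>2=0, tid=1&3=1
[3]->row 0+8=8  col 1·2+1=3
col: 1 vs 3

buggy=1 correct=3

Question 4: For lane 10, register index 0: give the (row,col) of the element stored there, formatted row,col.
2,4

10: grp=2,tig=2
[0] (2+0,2*2+0) = (2,4)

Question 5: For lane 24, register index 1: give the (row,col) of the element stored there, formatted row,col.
6,1

L=24→G=24>>2=6, T=24&3=0
[1]→row 6+0=6  col 0·2+1=1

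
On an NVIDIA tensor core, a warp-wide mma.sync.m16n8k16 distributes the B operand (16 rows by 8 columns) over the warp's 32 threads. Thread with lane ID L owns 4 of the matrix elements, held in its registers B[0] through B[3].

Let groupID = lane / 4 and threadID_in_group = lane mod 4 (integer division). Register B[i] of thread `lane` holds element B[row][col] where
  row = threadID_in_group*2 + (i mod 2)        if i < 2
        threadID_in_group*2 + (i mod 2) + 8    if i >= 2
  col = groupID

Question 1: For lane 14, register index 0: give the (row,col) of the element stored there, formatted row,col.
lane 14: gid=3 (14/4), tid=2 (14%4)
i=0: r=2*2+0+0=4, c=gid=3

4,3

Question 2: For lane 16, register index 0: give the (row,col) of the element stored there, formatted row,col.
0,4

lane 16->16/4=4, 16 mod 4=0
i=0  r:2·0+0+0->0  c:4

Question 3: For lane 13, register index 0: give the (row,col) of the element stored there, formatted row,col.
2,3

13: gr=3,th=1
[0] (1*2+0+0,3) = (2,3)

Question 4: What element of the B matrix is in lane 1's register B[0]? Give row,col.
2,0

1: gr=0,th=1
[0] (1*2+0+0,0) = (2,0)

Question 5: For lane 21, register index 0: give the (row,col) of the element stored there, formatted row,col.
21: G=5,T=1
[0] (1*2+0+0,5) = (2,5)

2,5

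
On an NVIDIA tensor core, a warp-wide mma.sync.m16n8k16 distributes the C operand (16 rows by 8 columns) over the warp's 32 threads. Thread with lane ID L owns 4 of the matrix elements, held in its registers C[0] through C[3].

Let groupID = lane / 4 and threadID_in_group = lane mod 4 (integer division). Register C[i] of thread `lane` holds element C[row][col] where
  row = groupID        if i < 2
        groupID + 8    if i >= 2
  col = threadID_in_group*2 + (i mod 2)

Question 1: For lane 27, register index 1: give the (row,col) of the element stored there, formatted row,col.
lane 27=>27/4=6, 27 mod 4=3
i=1  r:6+0=>6  c:2·3+1=>7

6,7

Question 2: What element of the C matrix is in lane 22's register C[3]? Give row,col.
13,5

22: g=5,t=2
[3] (5+8,2*2+1) = (13,5)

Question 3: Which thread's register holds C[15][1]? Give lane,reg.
r=15⇒gr=7,Rb=1  c=1⇒th=0,odd=1
L=7*4+0=28  i=1*2+1=3

28,3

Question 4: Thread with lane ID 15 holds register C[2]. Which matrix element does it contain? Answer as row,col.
11,6

15: G=3,T=3
[2] (3+8,3*2+0) = (11,6)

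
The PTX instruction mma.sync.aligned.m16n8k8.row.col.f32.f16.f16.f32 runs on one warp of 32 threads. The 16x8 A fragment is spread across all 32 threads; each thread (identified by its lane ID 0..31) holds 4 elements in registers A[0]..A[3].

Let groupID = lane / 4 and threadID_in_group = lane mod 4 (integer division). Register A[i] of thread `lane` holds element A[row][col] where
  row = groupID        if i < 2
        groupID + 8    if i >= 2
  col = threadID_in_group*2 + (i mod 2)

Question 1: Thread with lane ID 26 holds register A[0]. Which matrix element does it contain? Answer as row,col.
lane 26=>26/4=6, 26 mod 4=2
i=0  r:6+0=>6  c:2·2+0=>4

6,4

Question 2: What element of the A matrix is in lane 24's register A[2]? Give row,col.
14,0

lane 24: grp=6 (24/4), tig=0 (24%4)
i=2: r=6+8=14, c=0*2+0=0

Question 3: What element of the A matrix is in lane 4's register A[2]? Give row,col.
9,0

4: gid=1,tid=0
[2] (1+8,0*2+0) = (9,0)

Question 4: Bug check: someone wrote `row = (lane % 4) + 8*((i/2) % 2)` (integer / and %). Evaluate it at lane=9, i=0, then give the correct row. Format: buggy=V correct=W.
buggy=1 correct=2

`(lane % 4) + 8*((i/2) % 2)`[9,0]⇒1
L=9⇒gr=9>>2=2, th=9&3=1
[0]⇒row 2+0=2  col 1·2+0=2
row: 1 vs 2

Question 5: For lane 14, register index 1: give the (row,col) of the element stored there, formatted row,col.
lane 14->14/4=3, 14 mod 4=2
i=1  r:3+0->3  c:2·2+1->5

3,5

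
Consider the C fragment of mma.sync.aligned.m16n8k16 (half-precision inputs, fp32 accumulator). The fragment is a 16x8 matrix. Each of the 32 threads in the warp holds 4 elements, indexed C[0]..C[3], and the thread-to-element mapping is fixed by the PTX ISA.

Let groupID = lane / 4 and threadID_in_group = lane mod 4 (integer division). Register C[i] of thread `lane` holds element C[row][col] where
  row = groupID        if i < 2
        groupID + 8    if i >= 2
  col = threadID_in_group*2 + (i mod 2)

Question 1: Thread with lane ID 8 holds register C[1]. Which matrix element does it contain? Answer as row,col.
2,1

lane 8->8/4=2, 8 mod 4=0
i=1  r:2+0->2  c:2·0+1->1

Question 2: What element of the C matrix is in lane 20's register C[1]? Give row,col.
20: gid=5,tid=0
[1] (5+0,0*2+1) = (5,1)

5,1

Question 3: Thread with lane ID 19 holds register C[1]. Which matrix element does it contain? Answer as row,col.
4,7

L=19=>grp=19>>2=4, tig=19&3=3
[1]=>row 4+0=4  col 3·2+1=7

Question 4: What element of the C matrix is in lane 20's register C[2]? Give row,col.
L=20->gid=20>>2=5, tid=20&3=0
[2]->row 5+8=13  col 0·2+0=0

13,0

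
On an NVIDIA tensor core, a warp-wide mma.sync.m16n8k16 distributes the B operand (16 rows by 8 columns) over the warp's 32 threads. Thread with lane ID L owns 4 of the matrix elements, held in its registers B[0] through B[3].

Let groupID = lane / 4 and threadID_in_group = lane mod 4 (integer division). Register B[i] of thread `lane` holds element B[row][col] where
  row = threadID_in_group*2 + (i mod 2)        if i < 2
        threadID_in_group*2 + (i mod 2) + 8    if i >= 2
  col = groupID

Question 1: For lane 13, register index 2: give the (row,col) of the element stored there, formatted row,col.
10,3

lane 13: G=3 (13/4), T=1 (13%4)
i=2: r=1*2+0+8=10, c=G=3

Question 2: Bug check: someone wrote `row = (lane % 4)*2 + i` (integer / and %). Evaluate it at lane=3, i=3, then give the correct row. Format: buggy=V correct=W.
`(lane % 4)*2 + i`[3,3]->9
lane 3->3/4=0, 3 mod 4=3
i=3  r:2·3+1+8->15  c:0
row: 9 vs 15

buggy=9 correct=15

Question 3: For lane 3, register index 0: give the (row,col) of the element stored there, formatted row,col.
lane 3: gr=0 (3/4), th=3 (3%4)
i=0: r=3*2+0+0=6, c=gr=0

6,0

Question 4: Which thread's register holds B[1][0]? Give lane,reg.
0,1

c=0⇒gr=0  r=1⇒Rb=0,th=0,odd=1
L=0*4+0=0  i=0*2+1=1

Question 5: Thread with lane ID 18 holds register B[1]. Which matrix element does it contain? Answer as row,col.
5,4

lane 18: G=4 (18/4), T=2 (18%4)
i=1: r=2*2+1+0=5, c=G=4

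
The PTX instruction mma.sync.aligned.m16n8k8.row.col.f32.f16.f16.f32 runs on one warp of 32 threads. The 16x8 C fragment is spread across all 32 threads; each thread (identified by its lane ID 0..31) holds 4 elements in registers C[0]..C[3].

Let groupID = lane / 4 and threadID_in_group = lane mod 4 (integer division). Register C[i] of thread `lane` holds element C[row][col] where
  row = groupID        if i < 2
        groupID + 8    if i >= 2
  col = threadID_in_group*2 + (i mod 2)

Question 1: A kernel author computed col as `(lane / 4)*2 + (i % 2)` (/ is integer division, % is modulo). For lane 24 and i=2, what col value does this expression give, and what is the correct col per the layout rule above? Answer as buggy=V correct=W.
buggy=12 correct=0

`(lane / 4)*2 + (i % 2)`[24,2]->12
24: g=6,t=0
[2] (6+8,0*2+0) = (14,0)
col: 12 vs 0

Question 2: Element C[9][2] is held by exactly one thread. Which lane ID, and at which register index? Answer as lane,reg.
5,2

r=9→G=1,rhi=1  c=2→T=1,p=0
L=1*4+1=5  i=1*2+0=2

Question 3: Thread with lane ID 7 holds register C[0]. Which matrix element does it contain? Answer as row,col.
1,6

lane 7->7/4=1, 7 mod 4=3
i=0  r:1+0->1  c:2·3+0->6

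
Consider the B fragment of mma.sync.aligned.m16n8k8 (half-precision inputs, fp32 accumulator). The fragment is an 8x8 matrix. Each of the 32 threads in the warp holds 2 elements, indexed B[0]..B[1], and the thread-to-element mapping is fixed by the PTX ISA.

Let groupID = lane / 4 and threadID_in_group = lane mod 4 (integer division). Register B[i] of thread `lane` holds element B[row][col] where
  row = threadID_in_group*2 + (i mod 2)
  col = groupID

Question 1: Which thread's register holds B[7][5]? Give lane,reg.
23,1

c=5->g=5  r=7->t=3,b0=1
L=5*4+3=23  i=1=1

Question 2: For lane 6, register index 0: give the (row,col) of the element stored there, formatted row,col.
4,1

lane 6: G=1 (6/4), T=2 (6%4)
i=0: r=2*2+0=4, c=G=1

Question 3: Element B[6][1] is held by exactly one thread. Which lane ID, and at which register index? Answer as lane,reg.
c=1->g=1  r=6->t=3,b0=0
L=1*4+3=7  i=0=0

7,0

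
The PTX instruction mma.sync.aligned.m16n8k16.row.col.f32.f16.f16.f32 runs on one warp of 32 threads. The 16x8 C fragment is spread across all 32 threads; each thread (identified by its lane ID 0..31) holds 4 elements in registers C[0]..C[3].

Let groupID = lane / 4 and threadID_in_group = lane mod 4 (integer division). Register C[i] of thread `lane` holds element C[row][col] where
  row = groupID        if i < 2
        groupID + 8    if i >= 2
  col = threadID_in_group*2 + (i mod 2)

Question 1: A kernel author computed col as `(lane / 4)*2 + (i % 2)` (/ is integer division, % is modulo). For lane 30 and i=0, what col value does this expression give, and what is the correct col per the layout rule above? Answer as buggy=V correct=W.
buggy=14 correct=4

`(lane / 4)*2 + (i % 2)`[30,0]⇒14
lane 30⇒30/4=7, 30 mod 4=2
i=0  r:7+0⇒7  c:2·2+0⇒4
col: 14 vs 4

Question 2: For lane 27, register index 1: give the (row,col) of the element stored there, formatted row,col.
L=27⇒gr=27>>2=6, th=27&3=3
[1]⇒row 6+0=6  col 3·2+1=7

6,7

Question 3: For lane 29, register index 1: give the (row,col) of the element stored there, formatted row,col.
7,3

lane 29: G=7 (29/4), T=1 (29%4)
i=1: r=7+0=7, c=1*2+1=3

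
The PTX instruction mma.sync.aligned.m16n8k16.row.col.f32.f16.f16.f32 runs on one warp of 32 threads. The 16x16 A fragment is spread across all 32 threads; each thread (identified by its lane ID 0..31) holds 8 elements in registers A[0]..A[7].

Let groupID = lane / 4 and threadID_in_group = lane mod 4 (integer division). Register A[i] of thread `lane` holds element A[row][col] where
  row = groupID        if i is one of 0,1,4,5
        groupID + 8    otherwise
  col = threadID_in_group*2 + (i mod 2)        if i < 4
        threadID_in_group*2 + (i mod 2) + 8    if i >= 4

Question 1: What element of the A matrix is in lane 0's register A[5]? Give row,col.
L=0⇒gr=0>>2=0, th=0&3=0
[5]⇒row 0+0=0  col 0·2+1+8=9

0,9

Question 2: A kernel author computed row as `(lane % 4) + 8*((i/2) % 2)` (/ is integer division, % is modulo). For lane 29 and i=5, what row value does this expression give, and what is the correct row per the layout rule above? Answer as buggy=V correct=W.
`(lane % 4) + 8*((i/2) % 2)`[29,5]->1
29: gid=7,tid=1
[5] (7+0,1*2+1+8) = (7,11)
row: 1 vs 7

buggy=1 correct=7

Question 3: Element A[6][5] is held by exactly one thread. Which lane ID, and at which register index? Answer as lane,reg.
r=6->g=6,rb=0  c=5->cb=0,t=2,b0=1
L=6*4+2=26  i=0*4+0*2+1=1

26,1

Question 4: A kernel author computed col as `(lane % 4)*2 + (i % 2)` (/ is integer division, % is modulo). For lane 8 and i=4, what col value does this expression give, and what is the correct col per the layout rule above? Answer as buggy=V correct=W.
buggy=0 correct=8

`(lane % 4)*2 + (i % 2)`[8,4]->0
lane 8->8/4=2, 8 mod 4=0
i=4  r:2+0->2  c:2·0+0+8->8
col: 0 vs 8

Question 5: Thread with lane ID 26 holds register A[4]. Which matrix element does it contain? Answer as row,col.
26: gr=6,th=2
[4] (6+0,2*2+0+8) = (6,12)

6,12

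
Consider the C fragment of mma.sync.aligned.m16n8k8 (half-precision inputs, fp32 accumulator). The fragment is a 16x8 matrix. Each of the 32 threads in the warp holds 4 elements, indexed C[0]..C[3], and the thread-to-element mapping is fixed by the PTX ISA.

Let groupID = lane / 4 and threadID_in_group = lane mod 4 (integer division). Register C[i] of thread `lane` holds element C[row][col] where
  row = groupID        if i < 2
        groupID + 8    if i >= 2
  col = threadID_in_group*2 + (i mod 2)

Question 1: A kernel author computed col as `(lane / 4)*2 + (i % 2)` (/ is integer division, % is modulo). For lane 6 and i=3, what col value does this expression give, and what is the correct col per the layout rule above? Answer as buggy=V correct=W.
`(lane / 4)*2 + (i % 2)`[6,3]=>3
6: grp=1,tig=2
[3] (1+8,2*2+1) = (9,5)
col: 3 vs 5

buggy=3 correct=5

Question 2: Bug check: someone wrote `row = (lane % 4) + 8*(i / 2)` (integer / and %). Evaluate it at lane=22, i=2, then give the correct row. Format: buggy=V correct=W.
`(lane % 4) + 8*(i / 2)`[22,2]⇒10
22: gr=5,th=2
[2] (5+8,2*2+0) = (13,4)
row: 10 vs 13

buggy=10 correct=13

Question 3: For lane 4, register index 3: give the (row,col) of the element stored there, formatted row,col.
9,1

L=4→G=4>>2=1, T=4&3=0
[3]→row 1+8=9  col 0·2+1=1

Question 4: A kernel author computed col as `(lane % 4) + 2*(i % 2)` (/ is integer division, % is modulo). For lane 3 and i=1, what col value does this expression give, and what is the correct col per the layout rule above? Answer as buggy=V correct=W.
buggy=5 correct=7

`(lane % 4) + 2*(i % 2)`[3,1]⇒5
lane 3⇒3/4=0, 3 mod 4=3
i=1  r:0+0⇒0  c:2·3+1⇒7
col: 5 vs 7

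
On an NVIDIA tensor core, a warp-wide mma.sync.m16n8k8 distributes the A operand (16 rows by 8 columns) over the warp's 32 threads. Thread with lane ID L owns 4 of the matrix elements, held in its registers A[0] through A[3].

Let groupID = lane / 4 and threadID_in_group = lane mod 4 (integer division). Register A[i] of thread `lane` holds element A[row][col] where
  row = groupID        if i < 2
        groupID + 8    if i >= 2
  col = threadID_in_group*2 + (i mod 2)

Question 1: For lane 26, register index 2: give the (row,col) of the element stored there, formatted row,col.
14,4

26: gid=6,tid=2
[2] (6+8,2*2+0) = (14,4)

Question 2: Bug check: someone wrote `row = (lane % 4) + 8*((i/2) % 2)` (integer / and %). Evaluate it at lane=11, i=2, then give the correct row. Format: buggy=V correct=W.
`(lane % 4) + 8*((i/2) % 2)`[11,2]=>11
lane 11: grp=2 (11/4), tig=3 (11%4)
i=2: r=2+8=10, c=3*2+0=6
row: 11 vs 10

buggy=11 correct=10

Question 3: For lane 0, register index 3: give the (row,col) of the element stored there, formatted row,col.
8,1

lane 0⇒0/4=0, 0 mod 4=0
i=3  r:0+8⇒8  c:2·0+1⇒1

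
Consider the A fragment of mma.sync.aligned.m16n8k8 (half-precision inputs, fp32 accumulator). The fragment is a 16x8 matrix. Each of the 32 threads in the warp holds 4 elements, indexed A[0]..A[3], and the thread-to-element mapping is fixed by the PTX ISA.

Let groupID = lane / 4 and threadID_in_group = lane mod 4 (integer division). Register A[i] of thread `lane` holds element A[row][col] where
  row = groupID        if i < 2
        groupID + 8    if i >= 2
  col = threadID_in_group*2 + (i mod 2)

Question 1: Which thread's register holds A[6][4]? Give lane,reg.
26,0

r=6->g=6,rb=0  c=4->t=2,b0=0
L=6*4+2=26  i=0*2+0=0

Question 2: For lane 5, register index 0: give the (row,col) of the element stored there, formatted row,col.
1,2

5: G=1,T=1
[0] (1+0,1*2+0) = (1,2)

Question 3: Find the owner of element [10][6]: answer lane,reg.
r=10⇒gr=2,Rb=1  c=6⇒th=3,odd=0
L=2*4+3=11  i=1*2+0=2

11,2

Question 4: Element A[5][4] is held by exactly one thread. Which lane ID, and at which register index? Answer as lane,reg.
22,0

r=5→G=5,rhi=0  c=4→T=2,p=0
L=5*4+2=22  i=0*2+0=0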